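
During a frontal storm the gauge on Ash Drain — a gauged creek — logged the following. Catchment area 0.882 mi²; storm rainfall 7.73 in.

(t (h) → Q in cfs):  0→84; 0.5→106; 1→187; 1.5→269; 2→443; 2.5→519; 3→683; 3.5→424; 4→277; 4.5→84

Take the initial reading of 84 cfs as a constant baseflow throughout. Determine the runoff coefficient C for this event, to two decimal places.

C ≈ 0.25

ΣQ_DR = 2236 cfs; V = ΣQ_DR·Δt = 4.025 × 10^6 ft³.
Runoff depth d = V / A = 1.964 in.
C = d / P = 1.964 / 7.73 = 0.25.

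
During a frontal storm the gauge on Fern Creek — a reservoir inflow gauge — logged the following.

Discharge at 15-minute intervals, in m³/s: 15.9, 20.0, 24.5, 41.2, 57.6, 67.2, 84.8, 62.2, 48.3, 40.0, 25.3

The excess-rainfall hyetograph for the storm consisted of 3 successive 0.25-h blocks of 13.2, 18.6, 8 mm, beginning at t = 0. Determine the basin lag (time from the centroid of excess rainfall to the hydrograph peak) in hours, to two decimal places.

Centroid of excess rainfall: t_c = Σ P_i·t̄_i / ΣP_i = 0.3423 h (block centres at 0.125, 0.375, 0.625 h).
Hydrograph peak occurs at t = 1.5 h, so basin lag t_L = 1.5 − 0.3423 = 1.16 h.

t_L ≈ 1.16 h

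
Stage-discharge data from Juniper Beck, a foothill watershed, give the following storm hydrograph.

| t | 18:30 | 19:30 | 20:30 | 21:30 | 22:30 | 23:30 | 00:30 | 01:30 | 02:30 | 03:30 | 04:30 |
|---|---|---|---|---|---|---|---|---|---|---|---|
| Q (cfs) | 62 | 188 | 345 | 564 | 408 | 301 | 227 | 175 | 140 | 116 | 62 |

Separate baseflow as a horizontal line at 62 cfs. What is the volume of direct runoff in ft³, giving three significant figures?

Direct-runoff ordinates (Q − Q_b): 0.0, 126.0, 283.0, 502.0, 346.0, 239.0, 165.0, 113.0, 78.0, 54.0, 0.0 cfs.
ΣQ_DR = 1906 cfs.
With Δt = 1 h = 3600 s, V = ΣQ_DR · Δt = 1906 × 3600 = 6.86 × 10^6 ft³.

V ≈ 6.86 × 10^6 ft³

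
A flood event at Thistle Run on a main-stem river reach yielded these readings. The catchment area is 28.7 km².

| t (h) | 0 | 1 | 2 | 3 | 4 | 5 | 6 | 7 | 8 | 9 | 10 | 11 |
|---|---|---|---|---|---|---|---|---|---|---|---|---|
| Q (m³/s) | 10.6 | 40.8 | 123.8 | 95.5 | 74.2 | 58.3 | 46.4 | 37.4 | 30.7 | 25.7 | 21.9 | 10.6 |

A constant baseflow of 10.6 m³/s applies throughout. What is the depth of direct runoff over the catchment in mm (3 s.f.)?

d ≈ 56.3 mm

Direct runoff: 0.0, 30.2, 113.2, 84.9, 63.6, 47.7, 35.8, 26.8, 20.1, 15.1, 11.3, 0.0 m³/s; ΣQ_DR = 448.7 m³/s.
V = ΣQ_DR · Δt = 448.7 × 3600 s = 1.615 × 10^6 m³.
Over A = 28.7 km², depth = V / A = 56.3 mm.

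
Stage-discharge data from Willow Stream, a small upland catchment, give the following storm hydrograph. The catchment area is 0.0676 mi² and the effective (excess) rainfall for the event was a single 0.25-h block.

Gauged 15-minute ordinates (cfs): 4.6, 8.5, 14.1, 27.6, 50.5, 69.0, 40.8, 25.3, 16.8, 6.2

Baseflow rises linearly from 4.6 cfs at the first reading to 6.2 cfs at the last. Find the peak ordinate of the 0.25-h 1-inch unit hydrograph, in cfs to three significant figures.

Direct runoff: 0.00, 3.72, 9.14, 22.47, 45.19, 63.51, 35.13, 19.46, 10.78, 0.00 cfs; ΣQ_DR = 209.4 cfs, peak = 63.51 cfs.
Runoff depth d = ΣQ_DR·Δt / A = 209.4 × 900 / (0.0676 mi²) = 1.200 in.
The 1-inch UH is the DRH scaled by (1 in)/d, so U_p = 63.51 × 1/1.200 = 52.9 cfs.

U_p ≈ 52.9 cfs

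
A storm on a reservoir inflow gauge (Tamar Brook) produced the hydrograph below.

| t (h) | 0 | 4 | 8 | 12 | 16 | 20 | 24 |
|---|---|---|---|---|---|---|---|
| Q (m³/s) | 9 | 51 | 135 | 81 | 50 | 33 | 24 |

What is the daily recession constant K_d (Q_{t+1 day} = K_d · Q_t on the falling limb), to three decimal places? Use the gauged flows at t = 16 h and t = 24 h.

K_d ≈ 0.111

Between t = 16 h and t = 24 h the flow falls from 50 to 24 m³/s over 2×4 h = 8 h.
Per-interval ratio K = (24/50)^(1/2) = 0.6928; K_d = K^(24/4) = 0.111.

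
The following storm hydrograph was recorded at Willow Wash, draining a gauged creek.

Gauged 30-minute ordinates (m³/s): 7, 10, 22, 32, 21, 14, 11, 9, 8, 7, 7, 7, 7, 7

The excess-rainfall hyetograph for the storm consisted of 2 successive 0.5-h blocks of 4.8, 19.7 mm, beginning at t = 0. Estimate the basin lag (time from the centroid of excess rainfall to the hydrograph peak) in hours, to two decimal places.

Centroid of excess rainfall: t_c = Σ P_i·t̄_i / ΣP_i = 0.6520 h (block centres at 0.25, 0.75 h).
Hydrograph peak occurs at t = 1.5 h, so basin lag t_L = 1.5 − 0.6520 = 0.85 h.

t_L ≈ 0.85 h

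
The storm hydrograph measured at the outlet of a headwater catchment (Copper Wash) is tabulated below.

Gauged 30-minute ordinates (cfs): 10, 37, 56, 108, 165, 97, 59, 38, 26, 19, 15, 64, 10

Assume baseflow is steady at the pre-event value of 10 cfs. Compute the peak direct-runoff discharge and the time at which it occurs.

Subtracting baseflow gives direct-runoff ordinates: 0.0, 27.0, 46.0, 98.0, 155.0, 87.0, 49.0, 28.0, 16.0, 9.0, 5.0, 54.0, 0.0 cfs.
The maximum is 155.0 cfs, occurring at the reading for t = 2 h.

Q_p = 155.0 cfs at t = 2 h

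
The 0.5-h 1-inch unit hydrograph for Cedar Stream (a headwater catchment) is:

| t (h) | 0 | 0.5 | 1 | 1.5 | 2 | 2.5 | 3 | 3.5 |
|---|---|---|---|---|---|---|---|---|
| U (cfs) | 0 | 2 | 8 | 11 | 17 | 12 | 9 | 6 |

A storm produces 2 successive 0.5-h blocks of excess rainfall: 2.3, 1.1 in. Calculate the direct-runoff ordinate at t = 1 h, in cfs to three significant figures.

Q ≈ 20.6 cfs

By discrete convolution, Q_j = Σ (P_i / 1 in) · U_{j−i}.
At t = 1 h (j=2): Q = (2.3/1)·8 + (1.1/1)·2 = 20.6 cfs.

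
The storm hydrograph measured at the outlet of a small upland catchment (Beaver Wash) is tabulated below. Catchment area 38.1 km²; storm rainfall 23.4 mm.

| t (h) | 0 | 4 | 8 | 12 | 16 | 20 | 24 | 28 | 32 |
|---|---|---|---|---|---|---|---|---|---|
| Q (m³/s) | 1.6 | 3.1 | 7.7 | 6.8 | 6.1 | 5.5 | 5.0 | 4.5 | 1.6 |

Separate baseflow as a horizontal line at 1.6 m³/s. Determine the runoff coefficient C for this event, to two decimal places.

C ≈ 0.44

ΣQ_DR = 27.50 m³/s; V = ΣQ_DR·Δt = 3.960 × 10^5 m³.
Runoff depth d = V / A = 10.39 mm.
C = d / P = 10.39 / 23.4 = 0.44.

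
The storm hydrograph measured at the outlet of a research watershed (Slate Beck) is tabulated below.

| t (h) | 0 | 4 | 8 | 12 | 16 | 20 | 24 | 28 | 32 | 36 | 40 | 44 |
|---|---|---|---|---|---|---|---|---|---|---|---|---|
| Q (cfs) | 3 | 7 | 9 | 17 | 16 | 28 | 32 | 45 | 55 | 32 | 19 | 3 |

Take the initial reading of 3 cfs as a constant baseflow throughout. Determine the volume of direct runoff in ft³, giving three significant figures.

V ≈ 3.31 × 10^6 ft³

Direct-runoff ordinates (Q − Q_b): 0.0, 4.0, 6.0, 14.0, 13.0, 25.0, 29.0, 42.0, 52.0, 29.0, 16.0, 0.0 cfs.
ΣQ_DR = 230.0 cfs.
With Δt = 4 h = 14400 s, V = ΣQ_DR · Δt = 230.0 × 14400 = 3.31 × 10^6 ft³.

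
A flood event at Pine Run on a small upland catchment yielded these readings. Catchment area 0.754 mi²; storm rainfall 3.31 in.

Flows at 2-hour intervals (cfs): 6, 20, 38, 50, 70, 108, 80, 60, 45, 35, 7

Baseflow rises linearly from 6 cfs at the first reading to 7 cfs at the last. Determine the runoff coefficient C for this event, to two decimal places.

C ≈ 0.56

ΣQ_DR = 447.5 cfs; V = ΣQ_DR·Δt = 3.222 × 10^6 ft³.
Runoff depth d = V / A = 1.839 in.
C = d / P = 1.839 / 3.31 = 0.56.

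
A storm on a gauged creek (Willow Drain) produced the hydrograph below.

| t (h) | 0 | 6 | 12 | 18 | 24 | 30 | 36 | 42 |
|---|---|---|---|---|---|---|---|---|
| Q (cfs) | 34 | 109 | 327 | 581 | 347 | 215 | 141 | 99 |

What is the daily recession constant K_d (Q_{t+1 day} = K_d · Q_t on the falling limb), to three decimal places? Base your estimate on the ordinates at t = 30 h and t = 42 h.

K_d ≈ 0.212

Between t = 30 h and t = 42 h the flow falls from 215 to 99 cfs over 2×6 h = 12 h.
Per-interval ratio K = (99/215)^(1/2) = 0.6786; K_d = K^(24/6) = 0.212.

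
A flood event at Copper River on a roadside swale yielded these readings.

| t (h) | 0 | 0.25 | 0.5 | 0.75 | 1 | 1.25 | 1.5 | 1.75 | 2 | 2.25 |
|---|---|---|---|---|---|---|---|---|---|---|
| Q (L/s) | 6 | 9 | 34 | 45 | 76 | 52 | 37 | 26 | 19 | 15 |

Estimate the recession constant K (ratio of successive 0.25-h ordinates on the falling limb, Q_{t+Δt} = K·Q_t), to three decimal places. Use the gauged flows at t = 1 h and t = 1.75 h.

Using the recession-limb readings at t = 1 h and t = 1.75 h: Q falls from 76 to 26 L/s over 3 intervals.
K = (Q₂/Q₁)^(1/3) = (26/76)^(1/3) = 0.699.

K ≈ 0.699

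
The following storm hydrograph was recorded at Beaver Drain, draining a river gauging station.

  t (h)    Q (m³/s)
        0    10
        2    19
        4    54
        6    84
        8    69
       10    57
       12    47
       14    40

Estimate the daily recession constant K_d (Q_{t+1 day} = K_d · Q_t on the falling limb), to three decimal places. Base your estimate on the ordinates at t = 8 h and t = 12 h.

K_d ≈ 0.100

Between t = 8 h and t = 12 h the flow falls from 69 to 47 m³/s over 2×2 h = 4 h.
Per-interval ratio K = (47/69)^(1/2) = 0.8253; K_d = K^(24/2) = 0.100.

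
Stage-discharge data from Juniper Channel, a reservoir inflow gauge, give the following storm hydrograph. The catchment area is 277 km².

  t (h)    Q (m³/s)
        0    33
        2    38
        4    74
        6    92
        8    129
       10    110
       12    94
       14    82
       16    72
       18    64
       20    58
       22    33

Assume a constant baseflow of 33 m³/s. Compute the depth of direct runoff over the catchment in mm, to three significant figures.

Direct runoff: 0.0, 5.0, 41.0, 59.0, 96.0, 77.0, 61.0, 49.0, 39.0, 31.0, 25.0, 0.0 m³/s; ΣQ_DR = 483.0 m³/s.
V = ΣQ_DR · Δt = 483.0 × 7200 s = 3.478 × 10^6 m³.
Over A = 277 km², depth = V / A = 12.6 mm.

d ≈ 12.6 mm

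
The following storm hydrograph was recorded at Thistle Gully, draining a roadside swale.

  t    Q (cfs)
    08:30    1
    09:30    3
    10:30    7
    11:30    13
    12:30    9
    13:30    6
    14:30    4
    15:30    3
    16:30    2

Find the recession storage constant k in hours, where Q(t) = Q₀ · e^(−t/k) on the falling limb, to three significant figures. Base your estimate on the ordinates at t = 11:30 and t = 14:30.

On the falling limb, Q drops from 13 to 4 cfs between t = 11:30 and t = 14:30 (Δt = 3 h).
k = −Δt / ln(Q₂/Q₁) = −3 / ln(4/13) = 2.55 h.

k ≈ 2.55 h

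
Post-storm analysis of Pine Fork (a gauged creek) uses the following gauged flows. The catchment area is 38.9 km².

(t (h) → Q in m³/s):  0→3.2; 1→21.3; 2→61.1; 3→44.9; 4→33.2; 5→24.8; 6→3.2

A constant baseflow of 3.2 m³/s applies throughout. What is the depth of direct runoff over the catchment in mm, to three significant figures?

d ≈ 15.7 mm

Direct runoff: 0.0, 18.1, 57.9, 41.7, 30.0, 21.6, 0.0 m³/s; ΣQ_DR = 169.3 m³/s.
V = ΣQ_DR · Δt = 169.3 × 3600 s = 6.095 × 10^5 m³.
Over A = 38.9 km², depth = V / A = 15.7 mm.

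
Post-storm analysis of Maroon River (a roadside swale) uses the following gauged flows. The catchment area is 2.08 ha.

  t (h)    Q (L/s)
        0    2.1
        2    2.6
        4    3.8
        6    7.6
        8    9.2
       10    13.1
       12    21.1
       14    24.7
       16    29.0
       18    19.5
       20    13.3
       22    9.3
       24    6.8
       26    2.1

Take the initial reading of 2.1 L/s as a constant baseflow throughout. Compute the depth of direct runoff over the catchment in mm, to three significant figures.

Direct runoff: 0.0, 0.5, 1.7, 5.5, 7.1, 11.0, 19.0, 22.6, 26.9, 17.4, 11.2, 7.2, 4.7, 0.0 L/s; ΣQ_DR = 134.8 L/s.
V = ΣQ_DR · Δt = 134.8 × 7200 s = 9.706 × 10^5 L.
Over A = 2.08 ha, depth = V / A = 46.7 mm.

d ≈ 46.7 mm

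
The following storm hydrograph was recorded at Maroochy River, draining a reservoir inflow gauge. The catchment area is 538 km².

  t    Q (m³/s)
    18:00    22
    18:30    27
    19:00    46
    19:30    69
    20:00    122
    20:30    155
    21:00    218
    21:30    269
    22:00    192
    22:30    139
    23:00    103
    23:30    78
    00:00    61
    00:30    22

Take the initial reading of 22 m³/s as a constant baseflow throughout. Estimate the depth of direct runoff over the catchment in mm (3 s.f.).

Direct runoff: 0.0, 5.0, 24.0, 47.0, 100.0, 133.0, 196.0, 247.0, 170.0, 117.0, 81.0, 56.0, 39.0, 0.0 m³/s; ΣQ_DR = 1215 m³/s.
V = ΣQ_DR · Δt = 1215 × 1800 s = 2.187 × 10^6 m³.
Over A = 538 km², depth = V / A = 4.07 mm.

d ≈ 4.07 mm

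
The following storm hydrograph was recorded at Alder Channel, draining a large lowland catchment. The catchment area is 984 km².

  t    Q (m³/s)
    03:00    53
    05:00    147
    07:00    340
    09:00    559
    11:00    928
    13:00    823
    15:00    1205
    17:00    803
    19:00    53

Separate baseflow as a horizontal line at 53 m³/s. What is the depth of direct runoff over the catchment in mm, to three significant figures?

d ≈ 32.4 mm

Direct runoff: 0.0, 94.0, 287.0, 506.0, 875.0, 770.0, 1152.0, 750.0, 0.0 m³/s; ΣQ_DR = 4434 m³/s.
V = ΣQ_DR · Δt = 4434 × 7200 s = 3.192 × 10^7 m³.
Over A = 984 km², depth = V / A = 32.4 mm.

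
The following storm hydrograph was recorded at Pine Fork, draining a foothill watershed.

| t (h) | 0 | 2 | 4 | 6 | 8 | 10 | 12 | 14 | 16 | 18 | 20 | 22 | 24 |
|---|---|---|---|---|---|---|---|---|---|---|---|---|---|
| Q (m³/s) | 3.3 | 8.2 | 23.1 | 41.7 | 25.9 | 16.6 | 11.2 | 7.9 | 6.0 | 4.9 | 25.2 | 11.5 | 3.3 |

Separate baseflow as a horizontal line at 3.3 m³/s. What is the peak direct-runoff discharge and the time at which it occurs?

Q_p = 38.4 m³/s at t = 6 h

Subtracting baseflow gives direct-runoff ordinates: 0.0, 4.9, 19.8, 38.4, 22.6, 13.3, 7.9, 4.6, 2.7, 1.6, 21.9, 8.2, 0.0 m³/s.
The maximum is 38.4 m³/s, occurring at the reading for t = 6 h.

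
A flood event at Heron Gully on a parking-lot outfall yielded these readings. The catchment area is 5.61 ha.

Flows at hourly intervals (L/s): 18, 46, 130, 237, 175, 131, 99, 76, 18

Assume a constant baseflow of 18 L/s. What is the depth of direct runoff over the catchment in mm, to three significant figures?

d ≈ 49.3 mm

Direct runoff: 0.0, 28.0, 112.0, 219.0, 157.0, 113.0, 81.0, 58.0, 0.0 L/s; ΣQ_DR = 768.0 L/s.
V = ΣQ_DR · Δt = 768.0 × 3600 s = 2.765 × 10^6 L.
Over A = 5.61 ha, depth = V / A = 49.3 mm.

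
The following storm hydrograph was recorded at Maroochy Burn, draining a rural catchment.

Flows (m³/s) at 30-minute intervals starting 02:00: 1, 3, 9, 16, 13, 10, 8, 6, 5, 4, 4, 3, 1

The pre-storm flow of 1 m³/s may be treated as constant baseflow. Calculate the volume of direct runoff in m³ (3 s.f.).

V ≈ 1.26 × 10^5 m³

Direct-runoff ordinates (Q − Q_b): 0.0, 2.0, 8.0, 15.0, 12.0, 9.0, 7.0, 5.0, 4.0, 3.0, 3.0, 2.0, 0.0 m³/s.
ΣQ_DR = 70.00 m³/s.
With Δt = 0.5 h = 1800 s, V = ΣQ_DR · Δt = 70.00 × 1800 = 1.26 × 10^5 m³.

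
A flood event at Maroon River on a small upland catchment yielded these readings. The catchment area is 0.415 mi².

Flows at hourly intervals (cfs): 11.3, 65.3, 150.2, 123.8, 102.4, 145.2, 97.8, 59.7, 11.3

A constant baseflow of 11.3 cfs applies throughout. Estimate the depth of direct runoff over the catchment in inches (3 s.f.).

Direct runoff: 0.0, 54.0, 138.9, 112.5, 91.1, 133.9, 86.5, 48.4, 0.0 cfs; ΣQ_DR = 665.3 cfs.
V = ΣQ_DR · Δt = 665.3 × 3600 s = 2.395 × 10^6 ft³.
Over A = 0.415 mi², depth = V / A = 2.48 in.

d ≈ 2.48 in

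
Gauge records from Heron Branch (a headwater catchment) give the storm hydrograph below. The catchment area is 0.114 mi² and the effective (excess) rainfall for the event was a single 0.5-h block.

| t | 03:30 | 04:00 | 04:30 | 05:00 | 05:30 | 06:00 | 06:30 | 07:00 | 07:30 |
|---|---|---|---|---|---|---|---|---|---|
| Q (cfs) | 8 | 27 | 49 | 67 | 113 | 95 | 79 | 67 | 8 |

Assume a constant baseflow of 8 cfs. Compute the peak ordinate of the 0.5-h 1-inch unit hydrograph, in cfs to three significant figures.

U_p ≈ 35.0 cfs

Direct runoff: 0.0, 19.0, 41.0, 59.0, 105.0, 87.0, 71.0, 59.0, 0.0 cfs; ΣQ_DR = 441.0 cfs, peak = 105.0 cfs.
Runoff depth d = ΣQ_DR·Δt / A = 441.0 × 1800 / (0.114 mi²) = 2.997 in.
The 1-inch UH is the DRH scaled by (1 in)/d, so U_p = 105.0 × 1/2.997 = 35.0 cfs.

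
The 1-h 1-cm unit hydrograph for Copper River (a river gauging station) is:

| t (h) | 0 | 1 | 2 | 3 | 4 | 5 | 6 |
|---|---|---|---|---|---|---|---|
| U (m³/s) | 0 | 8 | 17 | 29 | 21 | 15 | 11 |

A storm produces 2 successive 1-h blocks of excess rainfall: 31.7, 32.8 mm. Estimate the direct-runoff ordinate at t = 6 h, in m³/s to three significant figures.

Q ≈ 84.1 m³/s

By discrete convolution, Q_j = Σ (P_i / 10 mm) · U_{j−i}.
At t = 6 h (j=6): Q = (31.7/10)·11 + (32.8/10)·15 = 84.1 m³/s.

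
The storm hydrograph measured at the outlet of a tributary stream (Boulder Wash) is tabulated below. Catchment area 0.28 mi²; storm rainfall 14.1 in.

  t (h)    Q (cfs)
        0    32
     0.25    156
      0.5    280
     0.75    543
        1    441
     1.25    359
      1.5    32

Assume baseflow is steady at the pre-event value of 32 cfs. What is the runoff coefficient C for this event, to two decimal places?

ΣQ_DR = 1619 cfs; V = ΣQ_DR·Δt = 1.457 × 10^6 ft³.
Runoff depth d = V / A = 2.240 in.
C = d / P = 2.240 / 14.1 = 0.16.

C ≈ 0.16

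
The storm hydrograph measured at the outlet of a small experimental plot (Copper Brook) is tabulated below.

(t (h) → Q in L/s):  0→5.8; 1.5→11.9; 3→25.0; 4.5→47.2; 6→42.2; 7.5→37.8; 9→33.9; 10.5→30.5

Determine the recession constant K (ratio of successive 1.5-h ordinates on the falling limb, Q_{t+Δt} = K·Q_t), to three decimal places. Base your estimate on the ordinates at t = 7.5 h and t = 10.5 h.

Using the recession-limb readings at t = 7.5 h and t = 10.5 h: Q falls from 37.8 to 30.5 L/s over 2 intervals.
K = (Q₂/Q₁)^(1/2) = (30.5/37.8)^(1/2) = 0.898.

K ≈ 0.898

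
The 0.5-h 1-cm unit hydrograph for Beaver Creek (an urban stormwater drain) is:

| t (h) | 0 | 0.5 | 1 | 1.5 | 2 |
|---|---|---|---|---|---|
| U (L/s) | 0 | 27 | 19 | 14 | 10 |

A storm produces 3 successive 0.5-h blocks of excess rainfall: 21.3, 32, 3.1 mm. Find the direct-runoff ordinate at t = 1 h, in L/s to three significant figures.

Q ≈ 127 L/s

By discrete convolution, Q_j = Σ (P_i / 10 mm) · U_{j−i}.
At t = 1 h (j=2): Q = (21.3/10)·19 + (32/10)·27 + (3.1/10)·0 = 127 L/s.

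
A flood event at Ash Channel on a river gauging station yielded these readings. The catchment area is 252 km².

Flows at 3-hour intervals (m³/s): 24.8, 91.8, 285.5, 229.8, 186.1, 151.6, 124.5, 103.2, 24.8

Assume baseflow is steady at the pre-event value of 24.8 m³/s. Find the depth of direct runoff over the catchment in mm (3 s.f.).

Direct runoff: 0.0, 67.0, 260.7, 205.0, 161.3, 126.8, 99.7, 78.4, 0.0 m³/s; ΣQ_DR = 998.9 m³/s.
V = ΣQ_DR · Δt = 998.9 × 10800 s = 1.079 × 10^7 m³.
Over A = 252 km², depth = V / A = 42.8 mm.

d ≈ 42.8 mm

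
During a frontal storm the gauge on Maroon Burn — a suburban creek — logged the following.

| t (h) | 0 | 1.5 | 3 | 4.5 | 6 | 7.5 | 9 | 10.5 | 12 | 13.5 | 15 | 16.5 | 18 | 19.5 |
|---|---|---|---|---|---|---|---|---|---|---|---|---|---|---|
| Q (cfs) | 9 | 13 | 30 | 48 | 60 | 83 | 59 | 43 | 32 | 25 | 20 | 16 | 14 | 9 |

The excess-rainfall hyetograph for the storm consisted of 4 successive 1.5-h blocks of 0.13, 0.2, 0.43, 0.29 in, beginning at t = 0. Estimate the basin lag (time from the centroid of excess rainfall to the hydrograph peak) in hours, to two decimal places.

Centroid of excess rainfall: t_c = Σ P_i·t̄_i / ΣP_i = 3.5071 h (block centres at 0.75, 2.25, 3.75, 5.25 h).
Hydrograph peak occurs at t = 7.5 h, so basin lag t_L = 7.5 − 3.5071 = 3.99 h.

t_L ≈ 3.99 h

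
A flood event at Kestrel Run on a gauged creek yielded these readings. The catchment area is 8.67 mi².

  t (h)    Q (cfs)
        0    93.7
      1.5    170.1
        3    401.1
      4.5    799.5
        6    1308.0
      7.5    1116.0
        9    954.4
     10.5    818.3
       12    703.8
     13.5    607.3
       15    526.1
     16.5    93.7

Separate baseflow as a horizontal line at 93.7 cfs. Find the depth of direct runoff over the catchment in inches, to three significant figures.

Direct runoff: 0.0, 76.4, 307.4, 705.8, 1214.3, 1022.3, 860.7, 724.6, 610.1, 513.6, 432.4, 0.0 cfs; ΣQ_DR = 6468 cfs.
V = ΣQ_DR · Δt = 6468 × 5400 s = 3.493 × 10^7 ft³.
Over A = 8.67 mi², depth = V / A = 1.73 in.

d ≈ 1.73 in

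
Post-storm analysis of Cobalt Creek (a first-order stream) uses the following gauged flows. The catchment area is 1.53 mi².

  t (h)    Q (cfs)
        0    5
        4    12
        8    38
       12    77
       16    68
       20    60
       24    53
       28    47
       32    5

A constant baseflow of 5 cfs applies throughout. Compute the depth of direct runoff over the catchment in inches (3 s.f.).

d ≈ 1.30 in

Direct runoff: 0.0, 7.0, 33.0, 72.0, 63.0, 55.0, 48.0, 42.0, 0.0 cfs; ΣQ_DR = 320.0 cfs.
V = ΣQ_DR · Δt = 320.0 × 14400 s = 4.608 × 10^6 ft³.
Over A = 1.53 mi², depth = V / A = 1.30 in.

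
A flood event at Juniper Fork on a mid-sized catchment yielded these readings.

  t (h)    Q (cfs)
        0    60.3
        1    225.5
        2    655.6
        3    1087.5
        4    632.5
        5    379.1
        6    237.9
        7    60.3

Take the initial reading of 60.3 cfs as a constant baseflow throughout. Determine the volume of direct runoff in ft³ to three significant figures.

Direct-runoff ordinates (Q − Q_b): 0.0, 165.2, 595.3, 1027.2, 572.2, 318.8, 177.6, 0.0 cfs.
ΣQ_DR = 2856 cfs.
With Δt = 1 h = 3600 s, V = ΣQ_DR · Δt = 2856 × 3600 = 1.03 × 10^7 ft³.

V ≈ 1.03 × 10^7 ft³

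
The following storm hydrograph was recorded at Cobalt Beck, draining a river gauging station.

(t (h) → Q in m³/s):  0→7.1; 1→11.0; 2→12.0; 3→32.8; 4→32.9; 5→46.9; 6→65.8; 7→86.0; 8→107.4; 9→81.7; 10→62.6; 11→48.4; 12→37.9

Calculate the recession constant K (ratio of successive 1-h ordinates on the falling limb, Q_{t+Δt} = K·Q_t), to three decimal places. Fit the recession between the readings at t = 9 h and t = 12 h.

Using the recession-limb readings at t = 9 h and t = 12 h: Q falls from 81.7 to 37.9 m³/s over 3 intervals.
K = (Q₂/Q₁)^(1/3) = (37.9/81.7)^(1/3) = 0.774.

K ≈ 0.774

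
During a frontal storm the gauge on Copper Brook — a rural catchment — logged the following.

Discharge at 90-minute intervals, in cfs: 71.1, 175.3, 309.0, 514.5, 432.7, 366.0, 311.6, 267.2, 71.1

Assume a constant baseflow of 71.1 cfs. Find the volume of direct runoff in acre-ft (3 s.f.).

V ≈ 233 acre-ft

Direct-runoff ordinates (Q − Q_b): 0.0, 104.2, 237.9, 443.4, 361.6, 294.9, 240.5, 196.1, 0.0 cfs.
ΣQ_DR = 1879 cfs.
With Δt = 1.5 h = 5400 s, V = ΣQ_DR · Δt = 1879 × 5400 = 1.01 × 10^7 ft³ = 233 acre-ft.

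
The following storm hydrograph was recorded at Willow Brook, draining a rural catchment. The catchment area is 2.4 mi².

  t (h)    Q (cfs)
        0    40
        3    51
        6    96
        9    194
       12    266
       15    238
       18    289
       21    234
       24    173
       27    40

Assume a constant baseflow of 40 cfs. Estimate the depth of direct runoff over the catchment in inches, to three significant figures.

d ≈ 2.37 in

Direct runoff: 0.0, 11.0, 56.0, 154.0, 226.0, 198.0, 249.0, 194.0, 133.0, 0.0 cfs; ΣQ_DR = 1221 cfs.
V = ΣQ_DR · Δt = 1221 × 10800 s = 1.319 × 10^7 ft³.
Over A = 2.4 mi², depth = V / A = 2.37 in.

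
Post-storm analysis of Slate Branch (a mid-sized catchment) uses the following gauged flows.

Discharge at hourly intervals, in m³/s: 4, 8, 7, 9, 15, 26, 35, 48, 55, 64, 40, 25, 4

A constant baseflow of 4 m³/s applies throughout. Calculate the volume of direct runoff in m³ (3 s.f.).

V ≈ 1.04 × 10^6 m³

Direct-runoff ordinates (Q − Q_b): 0.0, 4.0, 3.0, 5.0, 11.0, 22.0, 31.0, 44.0, 51.0, 60.0, 36.0, 21.0, 0.0 m³/s.
ΣQ_DR = 288.0 m³/s.
With Δt = 1 h = 3600 s, V = ΣQ_DR · Δt = 288.0 × 3600 = 1.04 × 10^6 m³.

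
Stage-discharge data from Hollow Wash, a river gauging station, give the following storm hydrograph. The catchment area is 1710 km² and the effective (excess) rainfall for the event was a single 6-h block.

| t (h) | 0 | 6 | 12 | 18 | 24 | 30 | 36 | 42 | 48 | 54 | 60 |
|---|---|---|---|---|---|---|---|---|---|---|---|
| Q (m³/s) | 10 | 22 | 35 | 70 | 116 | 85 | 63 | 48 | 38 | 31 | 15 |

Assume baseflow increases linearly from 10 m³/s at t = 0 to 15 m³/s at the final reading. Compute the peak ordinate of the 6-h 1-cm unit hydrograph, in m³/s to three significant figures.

U_p ≈ 208 m³/s

Direct runoff: 0.00, 11.50, 24.00, 58.50, 104.00, 72.50, 50.00, 34.50, 24.00, 16.50, 0.00 m³/s; ΣQ_DR = 395.5 m³/s, peak = 104.00 m³/s.
Runoff depth d = ΣQ_DR·Δt / A = 395.5 × 21600 / (1710 km²) = 4.996 mm.
The 1-cm UH is the DRH scaled by (10 mm)/d, so U_p = 104.00 × 10/4.996 = 208 m³/s.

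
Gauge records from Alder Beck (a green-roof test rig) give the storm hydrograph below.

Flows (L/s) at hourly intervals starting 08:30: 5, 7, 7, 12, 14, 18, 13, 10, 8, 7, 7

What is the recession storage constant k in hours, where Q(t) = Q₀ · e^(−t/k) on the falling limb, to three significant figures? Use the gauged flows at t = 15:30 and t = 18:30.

On the falling limb, Q drops from 10 to 7 L/s between t = 15:30 and t = 18:30 (Δt = 3 h).
k = −Δt / ln(Q₂/Q₁) = −3 / ln(7/10) = 8.41 h.

k ≈ 8.41 h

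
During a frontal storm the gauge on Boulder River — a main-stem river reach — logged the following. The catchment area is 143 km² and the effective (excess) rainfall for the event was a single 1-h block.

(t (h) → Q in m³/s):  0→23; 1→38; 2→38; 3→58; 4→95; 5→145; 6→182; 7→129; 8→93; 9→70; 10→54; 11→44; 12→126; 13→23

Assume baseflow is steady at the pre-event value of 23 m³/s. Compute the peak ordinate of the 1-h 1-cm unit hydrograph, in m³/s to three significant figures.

Direct runoff: 0.0, 15.0, 15.0, 35.0, 72.0, 122.0, 159.0, 106.0, 70.0, 47.0, 31.0, 21.0, 103.0, 0.0 m³/s; ΣQ_DR = 796.0 m³/s, peak = 159.0 m³/s.
Runoff depth d = ΣQ_DR·Δt / A = 796.0 × 3600 / (143 km²) = 20.04 mm.
The 1-cm UH is the DRH scaled by (10 mm)/d, so U_p = 159.0 × 10/20.04 = 79.3 m³/s.

U_p ≈ 79.3 m³/s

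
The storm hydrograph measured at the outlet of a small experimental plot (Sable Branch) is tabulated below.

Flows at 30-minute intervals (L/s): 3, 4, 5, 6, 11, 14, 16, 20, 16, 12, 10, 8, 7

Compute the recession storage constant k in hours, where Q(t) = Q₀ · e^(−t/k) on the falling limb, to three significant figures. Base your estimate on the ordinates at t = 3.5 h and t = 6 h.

k ≈ 2.38 h

On the falling limb, Q drops from 20 to 7 L/s between t = 3.5 h and t = 6 h (Δt = 2.5 h).
k = −Δt / ln(Q₂/Q₁) = −2.5 / ln(7/20) = 2.38 h.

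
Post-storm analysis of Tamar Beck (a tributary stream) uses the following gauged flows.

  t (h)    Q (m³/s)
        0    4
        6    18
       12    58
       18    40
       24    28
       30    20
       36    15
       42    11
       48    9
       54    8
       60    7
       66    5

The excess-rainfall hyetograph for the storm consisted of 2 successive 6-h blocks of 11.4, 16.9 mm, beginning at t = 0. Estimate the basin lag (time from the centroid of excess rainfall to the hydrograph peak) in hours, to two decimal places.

Centroid of excess rainfall: t_c = Σ P_i·t̄_i / ΣP_i = 6.5830 h (block centres at 3, 9 h).
Hydrograph peak occurs at t = 12 h, so basin lag t_L = 12 − 6.5830 = 5.42 h.

t_L ≈ 5.42 h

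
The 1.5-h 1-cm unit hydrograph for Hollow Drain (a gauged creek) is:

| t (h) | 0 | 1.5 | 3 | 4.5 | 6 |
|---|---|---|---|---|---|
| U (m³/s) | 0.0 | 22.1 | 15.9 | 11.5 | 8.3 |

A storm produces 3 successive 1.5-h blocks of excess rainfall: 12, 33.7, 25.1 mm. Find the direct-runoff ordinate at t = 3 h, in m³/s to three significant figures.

Q ≈ 93.6 m³/s

By discrete convolution, Q_j = Σ (P_i / 10 mm) · U_{j−i}.
At t = 3 h (j=2): Q = (12/10)·15.9 + (33.7/10)·22.1 + (25.1/10)·0.0 = 93.6 m³/s.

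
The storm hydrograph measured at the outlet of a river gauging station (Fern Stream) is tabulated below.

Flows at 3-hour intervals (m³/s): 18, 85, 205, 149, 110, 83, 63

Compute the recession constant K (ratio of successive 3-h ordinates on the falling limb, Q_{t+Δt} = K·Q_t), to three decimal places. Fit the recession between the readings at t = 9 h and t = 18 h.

K ≈ 0.751

Using the recession-limb readings at t = 9 h and t = 18 h: Q falls from 149 to 63 m³/s over 3 intervals.
K = (Q₂/Q₁)^(1/3) = (63/149)^(1/3) = 0.751.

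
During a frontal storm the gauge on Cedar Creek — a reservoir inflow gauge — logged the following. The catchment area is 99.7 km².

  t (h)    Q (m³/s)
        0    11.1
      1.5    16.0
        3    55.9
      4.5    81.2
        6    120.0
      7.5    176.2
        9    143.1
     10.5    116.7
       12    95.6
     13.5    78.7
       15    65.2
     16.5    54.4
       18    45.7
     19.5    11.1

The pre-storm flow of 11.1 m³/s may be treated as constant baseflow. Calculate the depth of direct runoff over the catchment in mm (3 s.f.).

Direct runoff: 0.0, 4.9, 44.8, 70.1, 108.9, 165.1, 132.0, 105.6, 84.5, 67.6, 54.1, 43.3, 34.6, 0.0 m³/s; ΣQ_DR = 915.5 m³/s.
V = ΣQ_DR · Δt = 915.5 × 5400 s = 4.944 × 10^6 m³.
Over A = 99.7 km², depth = V / A = 49.6 mm.

d ≈ 49.6 mm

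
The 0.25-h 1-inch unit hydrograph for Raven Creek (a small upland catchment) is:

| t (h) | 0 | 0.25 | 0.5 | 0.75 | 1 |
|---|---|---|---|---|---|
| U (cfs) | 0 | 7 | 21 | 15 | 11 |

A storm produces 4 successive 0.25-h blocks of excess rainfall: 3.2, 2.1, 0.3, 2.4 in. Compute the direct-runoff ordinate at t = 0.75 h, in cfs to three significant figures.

Q ≈ 94.2 cfs

By discrete convolution, Q_j = Σ (P_i / 1 in) · U_{j−i}.
At t = 0.75 h (j=3): Q = (3.2/1)·15 + (2.1/1)·21 + (0.3/1)·7 + (2.4/1)·0 = 94.2 cfs.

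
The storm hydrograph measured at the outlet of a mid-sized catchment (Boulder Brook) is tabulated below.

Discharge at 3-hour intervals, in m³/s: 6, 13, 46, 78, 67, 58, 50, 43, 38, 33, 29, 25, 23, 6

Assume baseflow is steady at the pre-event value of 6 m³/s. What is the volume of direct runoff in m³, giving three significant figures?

V ≈ 4.65 × 10^6 m³

Direct-runoff ordinates (Q − Q_b): 0.0, 7.0, 40.0, 72.0, 61.0, 52.0, 44.0, 37.0, 32.0, 27.0, 23.0, 19.0, 17.0, 0.0 m³/s.
ΣQ_DR = 431.0 m³/s.
With Δt = 3 h = 10800 s, V = ΣQ_DR · Δt = 431.0 × 10800 = 4.65 × 10^6 m³.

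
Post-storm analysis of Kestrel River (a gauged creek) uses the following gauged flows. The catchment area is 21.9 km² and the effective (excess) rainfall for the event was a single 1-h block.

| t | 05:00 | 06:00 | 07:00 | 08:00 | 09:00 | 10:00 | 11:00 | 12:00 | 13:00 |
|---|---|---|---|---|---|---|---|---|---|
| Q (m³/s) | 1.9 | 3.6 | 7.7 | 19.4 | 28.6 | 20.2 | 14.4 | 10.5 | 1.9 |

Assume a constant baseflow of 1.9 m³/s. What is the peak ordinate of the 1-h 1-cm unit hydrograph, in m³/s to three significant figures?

Direct runoff: 0.0, 1.7, 5.8, 17.5, 26.7, 18.3, 12.5, 8.6, 0.0 m³/s; ΣQ_DR = 91.10 m³/s, peak = 26.7 m³/s.
Runoff depth d = ΣQ_DR·Δt / A = 91.10 × 3600 / (21.9 km²) = 14.98 mm.
The 1-cm UH is the DRH scaled by (10 mm)/d, so U_p = 26.7 × 10/14.98 = 17.8 m³/s.

U_p ≈ 17.8 m³/s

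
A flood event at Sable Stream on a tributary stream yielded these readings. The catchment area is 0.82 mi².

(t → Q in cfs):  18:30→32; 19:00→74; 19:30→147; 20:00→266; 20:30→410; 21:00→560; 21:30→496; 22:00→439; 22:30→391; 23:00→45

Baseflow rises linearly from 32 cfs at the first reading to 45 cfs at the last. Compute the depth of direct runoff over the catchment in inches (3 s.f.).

Direct runoff: 0.00, 40.56, 112.11, 229.67, 372.22, 520.78, 455.33, 396.89, 347.44, 0.00 cfs; ΣQ_DR = 2475 cfs.
V = ΣQ_DR · Δt = 2475 × 1800 s = 4.455 × 10^6 ft³.
Over A = 0.82 mi², depth = V / A = 2.34 in.

d ≈ 2.34 in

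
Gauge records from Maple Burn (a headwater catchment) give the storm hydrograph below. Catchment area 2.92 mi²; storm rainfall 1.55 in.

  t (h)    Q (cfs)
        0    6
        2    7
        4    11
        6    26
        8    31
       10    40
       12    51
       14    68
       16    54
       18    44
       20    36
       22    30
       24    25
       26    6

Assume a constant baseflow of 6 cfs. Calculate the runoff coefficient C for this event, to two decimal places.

ΣQ_DR = 351.0 cfs; V = ΣQ_DR·Δt = 2.527 × 10^6 ft³.
Runoff depth d = V / A = 0.3725 in.
C = d / P = 0.3725 / 1.55 = 0.24.

C ≈ 0.24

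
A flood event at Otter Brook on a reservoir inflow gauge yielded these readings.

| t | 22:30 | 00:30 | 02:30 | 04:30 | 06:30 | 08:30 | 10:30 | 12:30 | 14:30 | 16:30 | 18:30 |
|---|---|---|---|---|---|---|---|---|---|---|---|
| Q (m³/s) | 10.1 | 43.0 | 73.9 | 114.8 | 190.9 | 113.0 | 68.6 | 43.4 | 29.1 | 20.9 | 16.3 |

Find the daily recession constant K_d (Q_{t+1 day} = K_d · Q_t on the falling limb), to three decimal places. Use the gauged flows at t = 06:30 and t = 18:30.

Between t = 06:30 and t = 18:30 the flow falls from 190.9 to 16.3 m³/s over 6×2 h = 12 h.
Per-interval ratio K = (16.3/190.9)^(1/6) = 0.6636; K_d = K^(24/2) = 0.007.

K_d ≈ 0.007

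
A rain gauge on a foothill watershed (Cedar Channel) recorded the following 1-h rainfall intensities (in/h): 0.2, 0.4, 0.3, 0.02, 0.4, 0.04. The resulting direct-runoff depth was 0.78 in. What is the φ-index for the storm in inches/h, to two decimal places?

Only the 4 blocks with intensity above φ contribute runoff: 0.2, 0.4, 0.3, 0.4 in/h.
Σ(I−φ)·Δt = d  ⇒  (0.2+0.4+0.3+0.4 − 4φ)·1 = 0.78
φ = (1.300 − 0.78/1) / 4 = 0.13 in/h.

φ ≈ 0.13 in/h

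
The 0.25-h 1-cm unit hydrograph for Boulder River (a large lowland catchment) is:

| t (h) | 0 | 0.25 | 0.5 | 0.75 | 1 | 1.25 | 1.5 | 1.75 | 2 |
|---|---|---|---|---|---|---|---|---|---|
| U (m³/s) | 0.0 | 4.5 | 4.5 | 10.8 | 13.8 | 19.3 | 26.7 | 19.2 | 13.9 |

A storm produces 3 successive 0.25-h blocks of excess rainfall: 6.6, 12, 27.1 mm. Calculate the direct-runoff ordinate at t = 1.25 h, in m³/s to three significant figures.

Q ≈ 58.6 m³/s

By discrete convolution, Q_j = Σ (P_i / 10 mm) · U_{j−i}.
At t = 1.25 h (j=5): Q = (6.6/10)·19.3 + (12/10)·13.8 + (27.1/10)·10.8 = 58.6 m³/s.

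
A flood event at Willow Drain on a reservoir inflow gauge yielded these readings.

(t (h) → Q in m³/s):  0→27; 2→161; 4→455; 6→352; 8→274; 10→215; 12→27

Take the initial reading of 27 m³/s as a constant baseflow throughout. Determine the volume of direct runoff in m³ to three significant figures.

V ≈ 9.52 × 10^6 m³

Direct-runoff ordinates (Q − Q_b): 0.0, 134.0, 428.0, 325.0, 247.0, 188.0, 0.0 m³/s.
ΣQ_DR = 1322 m³/s.
With Δt = 2 h = 7200 s, V = ΣQ_DR · Δt = 1322 × 7200 = 9.52 × 10^6 m³.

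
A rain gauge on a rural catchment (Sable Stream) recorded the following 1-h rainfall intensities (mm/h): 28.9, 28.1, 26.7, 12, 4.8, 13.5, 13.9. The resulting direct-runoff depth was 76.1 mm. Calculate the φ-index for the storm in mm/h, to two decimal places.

φ ≈ 7.83 mm/h

Only the 6 blocks with intensity above φ contribute runoff: 28.9, 28.1, 26.7, 12, 13.5, 13.9 mm/h.
Σ(I−φ)·Δt = d  ⇒  (28.9+28.1+26.7+12+13.5+13.9 − 6φ)·1 = 76.1
φ = (123.1 − 76.1/1) / 6 = 7.83 mm/h.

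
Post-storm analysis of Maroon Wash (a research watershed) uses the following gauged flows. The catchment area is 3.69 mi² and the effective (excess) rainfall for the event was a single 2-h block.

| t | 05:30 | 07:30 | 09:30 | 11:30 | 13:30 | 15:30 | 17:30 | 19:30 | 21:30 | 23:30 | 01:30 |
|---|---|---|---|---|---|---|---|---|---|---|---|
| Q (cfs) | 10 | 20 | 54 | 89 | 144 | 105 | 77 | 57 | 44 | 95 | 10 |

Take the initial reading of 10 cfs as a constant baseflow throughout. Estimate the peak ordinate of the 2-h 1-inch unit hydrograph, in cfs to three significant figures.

Direct runoff: 0.0, 10.0, 44.0, 79.0, 134.0, 95.0, 67.0, 47.0, 34.0, 85.0, 0.0 cfs; ΣQ_DR = 595.0 cfs, peak = 134.0 cfs.
Runoff depth d = ΣQ_DR·Δt / A = 595.0 × 7200 / (3.69 mi²) = 0.4997 in.
The 1-inch UH is the DRH scaled by (1 in)/d, so U_p = 134.0 × 1/0.4997 = 268 cfs.

U_p ≈ 268 cfs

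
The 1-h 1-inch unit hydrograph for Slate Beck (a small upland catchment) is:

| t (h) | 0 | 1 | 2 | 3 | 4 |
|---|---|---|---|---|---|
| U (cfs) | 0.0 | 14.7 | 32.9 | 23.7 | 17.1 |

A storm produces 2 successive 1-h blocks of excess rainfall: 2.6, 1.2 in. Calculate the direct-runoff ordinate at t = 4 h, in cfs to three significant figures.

By discrete convolution, Q_j = Σ (P_i / 1 in) · U_{j−i}.
At t = 4 h (j=4): Q = (2.6/1)·17.1 + (1.2/1)·23.7 = 72.9 cfs.

Q ≈ 72.9 cfs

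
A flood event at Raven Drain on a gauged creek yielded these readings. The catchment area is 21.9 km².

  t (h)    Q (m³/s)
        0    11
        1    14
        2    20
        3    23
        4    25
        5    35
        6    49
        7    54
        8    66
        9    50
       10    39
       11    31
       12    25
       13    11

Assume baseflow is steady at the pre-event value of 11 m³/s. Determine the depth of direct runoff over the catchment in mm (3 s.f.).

Direct runoff: 0.0, 3.0, 9.0, 12.0, 14.0, 24.0, 38.0, 43.0, 55.0, 39.0, 28.0, 20.0, 14.0, 0.0 m³/s; ΣQ_DR = 299.0 m³/s.
V = ΣQ_DR · Δt = 299.0 × 3600 s = 1.076 × 10^6 m³.
Over A = 21.9 km², depth = V / A = 49.2 mm.

d ≈ 49.2 mm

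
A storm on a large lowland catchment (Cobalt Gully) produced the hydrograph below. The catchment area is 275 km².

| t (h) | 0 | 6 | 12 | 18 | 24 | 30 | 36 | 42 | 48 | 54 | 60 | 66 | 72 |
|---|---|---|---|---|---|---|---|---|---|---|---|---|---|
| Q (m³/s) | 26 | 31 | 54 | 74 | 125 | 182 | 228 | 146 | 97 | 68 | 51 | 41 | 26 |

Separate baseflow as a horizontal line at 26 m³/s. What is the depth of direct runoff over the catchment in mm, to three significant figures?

d ≈ 63.7 mm

Direct runoff: 0.0, 5.0, 28.0, 48.0, 99.0, 156.0, 202.0, 120.0, 71.0, 42.0, 25.0, 15.0, 0.0 m³/s; ΣQ_DR = 811.0 m³/s.
V = ΣQ_DR · Δt = 811.0 × 21600 s = 1.752 × 10^7 m³.
Over A = 275 km², depth = V / A = 63.7 mm.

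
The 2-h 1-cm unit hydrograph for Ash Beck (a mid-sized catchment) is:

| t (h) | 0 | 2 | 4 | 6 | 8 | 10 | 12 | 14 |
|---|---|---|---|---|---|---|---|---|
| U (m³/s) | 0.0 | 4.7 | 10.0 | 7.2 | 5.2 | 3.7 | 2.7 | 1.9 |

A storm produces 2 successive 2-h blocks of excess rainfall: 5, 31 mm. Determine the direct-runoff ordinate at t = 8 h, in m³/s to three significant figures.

Q ≈ 24.9 m³/s

By discrete convolution, Q_j = Σ (P_i / 10 mm) · U_{j−i}.
At t = 8 h (j=4): Q = (5/10)·5.2 + (31/10)·7.2 = 24.9 m³/s.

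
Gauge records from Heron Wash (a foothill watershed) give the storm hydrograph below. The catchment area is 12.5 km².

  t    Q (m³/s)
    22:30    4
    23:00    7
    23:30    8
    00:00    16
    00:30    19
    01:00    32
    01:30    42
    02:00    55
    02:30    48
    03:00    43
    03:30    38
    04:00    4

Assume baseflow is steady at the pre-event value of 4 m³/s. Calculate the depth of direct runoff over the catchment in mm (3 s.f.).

d ≈ 38.6 mm

Direct runoff: 0.0, 3.0, 4.0, 12.0, 15.0, 28.0, 38.0, 51.0, 44.0, 39.0, 34.0, 0.0 m³/s; ΣQ_DR = 268.0 m³/s.
V = ΣQ_DR · Δt = 268.0 × 1800 s = 4.824 × 10^5 m³.
Over A = 12.5 km², depth = V / A = 38.6 mm.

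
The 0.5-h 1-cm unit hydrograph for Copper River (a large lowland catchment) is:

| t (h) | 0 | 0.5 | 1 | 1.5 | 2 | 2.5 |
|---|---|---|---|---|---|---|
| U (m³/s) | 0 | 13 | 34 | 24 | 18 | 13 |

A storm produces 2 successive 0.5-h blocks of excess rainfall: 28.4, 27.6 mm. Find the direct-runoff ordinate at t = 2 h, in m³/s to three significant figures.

By discrete convolution, Q_j = Σ (P_i / 10 mm) · U_{j−i}.
At t = 2 h (j=4): Q = (28.4/10)·18 + (27.6/10)·24 = 117 m³/s.

Q ≈ 117 m³/s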